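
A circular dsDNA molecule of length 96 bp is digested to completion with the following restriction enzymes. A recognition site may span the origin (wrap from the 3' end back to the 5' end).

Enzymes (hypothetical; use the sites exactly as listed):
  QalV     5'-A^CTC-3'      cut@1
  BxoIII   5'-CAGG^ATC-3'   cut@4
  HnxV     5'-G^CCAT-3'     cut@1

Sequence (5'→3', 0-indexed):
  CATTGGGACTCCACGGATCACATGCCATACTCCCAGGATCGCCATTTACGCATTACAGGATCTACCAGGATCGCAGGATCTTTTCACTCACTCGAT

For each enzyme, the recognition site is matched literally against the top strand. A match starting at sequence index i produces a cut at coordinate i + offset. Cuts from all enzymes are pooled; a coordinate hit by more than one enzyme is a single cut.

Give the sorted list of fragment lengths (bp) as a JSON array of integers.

Scan for sites:
  QalV (ACTC, off=1): starts [7, 28, 85, 89] → cuts [8, 29, 86, 90]
  BxoIII (CAGGATC, off=4): starts [33, 55, 65, 73] → cuts [37, 59, 69, 77]
  HnxV (GCCAT, off=1): starts [23, 40] → cuts [24, 41]

All cut coordinates (distinct, sorted): [8, 24, 29, 37, 41, 59, 69, 77, 86, 90]

Fragments:
  8→24: 16 bp
  24→29: 5 bp
  29→37: 8 bp
  37→41: 4 bp
  41→59: 18 bp
  59→69: 10 bp
  69→77: 8 bp
  77→86: 9 bp
  86→90: 4 bp
  90→8 (wrap): 96-90+8 = 14 bp

[4,4,5,8,8,9,10,14,16,18]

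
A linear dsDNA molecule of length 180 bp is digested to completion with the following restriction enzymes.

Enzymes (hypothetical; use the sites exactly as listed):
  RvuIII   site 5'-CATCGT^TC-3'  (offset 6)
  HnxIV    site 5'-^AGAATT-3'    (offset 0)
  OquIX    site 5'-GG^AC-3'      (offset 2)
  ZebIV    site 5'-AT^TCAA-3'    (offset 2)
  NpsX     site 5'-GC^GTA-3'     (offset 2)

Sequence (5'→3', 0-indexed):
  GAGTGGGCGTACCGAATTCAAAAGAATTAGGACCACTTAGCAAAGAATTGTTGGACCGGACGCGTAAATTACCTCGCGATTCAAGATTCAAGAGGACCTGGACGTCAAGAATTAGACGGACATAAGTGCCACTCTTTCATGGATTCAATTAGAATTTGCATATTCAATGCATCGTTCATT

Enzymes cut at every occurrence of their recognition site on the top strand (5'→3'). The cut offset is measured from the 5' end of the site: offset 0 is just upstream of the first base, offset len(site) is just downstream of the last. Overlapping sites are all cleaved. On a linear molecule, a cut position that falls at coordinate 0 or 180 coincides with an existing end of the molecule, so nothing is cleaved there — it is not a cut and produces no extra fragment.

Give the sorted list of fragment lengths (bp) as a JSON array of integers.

[4,5,5,5,6,6,6,7,8,8,9,9,11,12,12,12,13,17,25]

Per-enzyme occurrences:
  RvuIII CATCGTTC/6: at [169] ⇒ [175]
  HnxIV AGAATT/0: at [22, 43, 107, 150] ⇒ [22, 43, 107, 150]
  OquIX GGAC/2: at [29, 52, 57, 93, 99, 117] ⇒ [31, 54, 59, 95, 101, 119]
  ZebIV ATTCAA/2: at [15, 78, 85, 142, 161] ⇒ [17, 80, 87, 144, 163]
  NpsX GCGTA/2: at [6, 61] ⇒ [8, 63]

Pooled cuts: [8, 17, 22, 31, 43, 54, 59, 63, 80, 87, 95, 101, 107, 119, 144, 150, 163, 175]

Fragments:
  [0,8): 8 bp
  [8,17): 9 bp
  [17,22): 5 bp
  [22,31): 9 bp
  [31,43): 12 bp
  [43,54): 11 bp
  [54,59): 5 bp
  [59,63): 4 bp
  [63,80): 17 bp
  [80,87): 7 bp
  [87,95): 8 bp
  [95,101): 6 bp
  [101,107): 6 bp
  [107,119): 12 bp
  [119,144): 25 bp
  [144,150): 6 bp
  [150,163): 13 bp
  [163,175): 12 bp
  [175,180): 5 bp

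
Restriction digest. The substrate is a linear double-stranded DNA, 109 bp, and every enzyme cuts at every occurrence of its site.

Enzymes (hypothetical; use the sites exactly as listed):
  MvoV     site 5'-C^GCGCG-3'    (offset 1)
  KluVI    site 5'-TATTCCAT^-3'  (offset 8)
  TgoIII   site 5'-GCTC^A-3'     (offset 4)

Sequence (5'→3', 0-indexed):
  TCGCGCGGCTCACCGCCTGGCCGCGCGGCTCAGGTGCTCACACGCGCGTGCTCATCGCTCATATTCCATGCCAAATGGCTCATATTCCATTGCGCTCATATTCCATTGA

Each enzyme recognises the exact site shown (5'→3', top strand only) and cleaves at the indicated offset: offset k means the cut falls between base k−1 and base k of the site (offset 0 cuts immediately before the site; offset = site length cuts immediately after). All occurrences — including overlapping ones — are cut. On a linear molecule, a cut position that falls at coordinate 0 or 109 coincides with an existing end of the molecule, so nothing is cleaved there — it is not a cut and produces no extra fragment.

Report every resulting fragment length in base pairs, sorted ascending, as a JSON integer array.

Scan for sites:
  MvoV CGCGCG/1: at [1, 21, 42] ⇒ [2, 22, 43]
  KluVI TATTCCAT/8: at [61, 82, 98] ⇒ [69, 90, 106]
  TgoIII GCTCA/4: at [7, 27, 35, 49, 56, 77, 93] ⇒ [11, 31, 39, 53, 60, 81, 97]

Pooled cuts: [2, 11, 22, 31, 39, 43, 53, 60, 69, 81, 90, 97, 106]

Fragments:
  [0,2): 2 bp
  [2,11): 9 bp
  [11,22): 11 bp
  [22,31): 9 bp
  [31,39): 8 bp
  [39,43): 4 bp
  [43,53): 10 bp
  [53,60): 7 bp
  [60,69): 9 bp
  [69,81): 12 bp
  [81,90): 9 bp
  [90,97): 7 bp
  [97,106): 9 bp
  [106,109): 3 bp

[2,3,4,7,7,8,9,9,9,9,9,10,11,12]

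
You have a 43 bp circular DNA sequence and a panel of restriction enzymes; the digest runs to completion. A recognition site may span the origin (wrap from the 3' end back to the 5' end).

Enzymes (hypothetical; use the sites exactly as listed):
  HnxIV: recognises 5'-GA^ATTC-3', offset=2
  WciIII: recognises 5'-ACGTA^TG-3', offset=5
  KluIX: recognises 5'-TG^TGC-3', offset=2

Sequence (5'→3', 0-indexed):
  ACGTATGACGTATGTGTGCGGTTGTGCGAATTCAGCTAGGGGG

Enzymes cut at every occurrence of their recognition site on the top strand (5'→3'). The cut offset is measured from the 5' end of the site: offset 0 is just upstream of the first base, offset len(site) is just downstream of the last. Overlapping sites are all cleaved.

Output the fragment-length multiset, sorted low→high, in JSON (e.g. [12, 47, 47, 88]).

Per-enzyme occurrences:
  HnxIV (GAATTC, off=2): starts [27] → cuts [29]
  WciIII (ACGTATG, off=5): starts [0, 7] → cuts [5, 12]
  KluIX (TGTGC, off=2): starts [14, 22] → cuts [16, 24]

All cut coordinates (distinct, sorted): [5, 12, 16, 24, 29]

Fragment lengths:
  5→12: 7 bp
  12→16: 4 bp
  16→24: 8 bp
  24→29: 5 bp
  29→5 (wrap): 43-29+5 = 19 bp

[4,5,7,8,19]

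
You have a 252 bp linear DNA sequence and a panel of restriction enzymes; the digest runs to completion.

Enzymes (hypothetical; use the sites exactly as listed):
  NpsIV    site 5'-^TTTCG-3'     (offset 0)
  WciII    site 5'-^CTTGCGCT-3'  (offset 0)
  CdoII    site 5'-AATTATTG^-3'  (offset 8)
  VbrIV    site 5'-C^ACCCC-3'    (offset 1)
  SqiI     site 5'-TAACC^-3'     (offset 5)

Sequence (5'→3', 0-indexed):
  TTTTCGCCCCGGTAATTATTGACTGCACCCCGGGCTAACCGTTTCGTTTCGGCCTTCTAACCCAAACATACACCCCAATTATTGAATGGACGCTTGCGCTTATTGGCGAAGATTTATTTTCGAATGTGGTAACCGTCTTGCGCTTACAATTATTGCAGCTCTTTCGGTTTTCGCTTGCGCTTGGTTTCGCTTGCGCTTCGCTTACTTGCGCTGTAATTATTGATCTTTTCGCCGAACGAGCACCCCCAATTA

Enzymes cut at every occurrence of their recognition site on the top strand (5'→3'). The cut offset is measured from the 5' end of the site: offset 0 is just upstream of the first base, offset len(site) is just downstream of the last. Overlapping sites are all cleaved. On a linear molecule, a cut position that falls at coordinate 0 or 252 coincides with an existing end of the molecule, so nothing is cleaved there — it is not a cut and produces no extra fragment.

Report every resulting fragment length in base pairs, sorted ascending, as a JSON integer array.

Per-enzyme occurrences:
  NpsIV (TTTCG, off=0): starts [1, 41, 46, 117, 161, 168, 184, 226] → cuts [1, 41, 46, 117, 161, 168, 184, 226]
  WciII (CTTGCGCT, off=0): starts [92, 136, 173, 189, 204] → cuts [92, 136, 173, 189, 204]
  CdoII (AATTATTG, off=8): starts [13, 76, 147, 214] → cuts [21, 84, 155, 222]
  VbrIV (CACCCC, off=1): starts [25, 70, 240] → cuts [26, 71, 241]
  SqiI (TAACC, off=5): starts [35, 57, 129] → cuts [40, 62, 134]

All cut coordinates (distinct, sorted): [1, 21, 26, 40, 41, 46, 62, 71, 84, 92, 117, 134, 136, 155, 161, 168, 173, 184, 189, 204, 222, 226, 241]

Fragment lengths:
  [0,1): 1 bp
  [1,21): 20 bp
  [21,26): 5 bp
  [26,40): 14 bp
  [40,41): 1 bp
  [41,46): 5 bp
  [46,62): 16 bp
  [62,71): 9 bp
  [71,84): 13 bp
  [84,92): 8 bp
  [92,117): 25 bp
  [117,134): 17 bp
  [134,136): 2 bp
  [136,155): 19 bp
  [155,161): 6 bp
  [161,168): 7 bp
  [168,173): 5 bp
  [173,184): 11 bp
  [184,189): 5 bp
  [189,204): 15 bp
  [204,222): 18 bp
  [222,226): 4 bp
  [226,241): 15 bp
  [241,252): 11 bp

[1,1,2,4,5,5,5,5,6,7,8,9,11,11,13,14,15,15,16,17,18,19,20,25]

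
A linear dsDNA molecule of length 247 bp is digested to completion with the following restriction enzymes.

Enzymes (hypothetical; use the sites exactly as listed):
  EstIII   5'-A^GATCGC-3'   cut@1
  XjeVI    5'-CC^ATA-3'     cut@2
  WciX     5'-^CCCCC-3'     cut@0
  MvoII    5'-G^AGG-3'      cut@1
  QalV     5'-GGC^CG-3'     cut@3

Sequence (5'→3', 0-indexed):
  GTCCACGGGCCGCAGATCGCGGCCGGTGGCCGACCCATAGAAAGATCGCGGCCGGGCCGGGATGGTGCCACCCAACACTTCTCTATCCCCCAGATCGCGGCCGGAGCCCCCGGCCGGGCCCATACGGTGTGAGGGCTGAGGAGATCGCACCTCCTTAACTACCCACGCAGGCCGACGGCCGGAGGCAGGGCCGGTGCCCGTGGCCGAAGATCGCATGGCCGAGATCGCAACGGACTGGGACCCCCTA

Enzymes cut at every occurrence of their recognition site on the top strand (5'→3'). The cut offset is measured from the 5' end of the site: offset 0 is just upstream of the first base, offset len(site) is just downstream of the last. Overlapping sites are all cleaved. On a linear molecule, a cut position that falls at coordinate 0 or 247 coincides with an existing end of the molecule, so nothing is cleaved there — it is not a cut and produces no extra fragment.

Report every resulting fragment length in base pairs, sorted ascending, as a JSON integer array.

[3,3,4,4,4,5,5,6,6,7,7,7,7,7,7,8,9,9,9,9,10,10,11,13,18,29,30]

Per-enzyme occurrences:
  EstIII (AGATCGC, off=1): starts [13, 42, 91, 141, 207, 221] → cuts [14, 43, 92, 142, 208, 222]
  XjeVI (CCATA, off=2): starts [34, 119] → cuts [36, 121]
  WciX (CCCCC, off=0): starts [86, 106, 240] → cuts [86, 106, 240]
  MvoII (GAGG, off=1): starts [130, 137, 181] → cuts [131, 138, 182]
  QalV (GGCCG, off=3): starts [7, 20, 27, 49, 54, 98, 111, 169, 176, 188, 201, 216] → cuts [10, 23, 30, 52, 57, 101, 114, 172, 179, 191, 204, 219]

All cut coordinates (distinct, sorted): [10, 14, 23, 30, 36, 43, 52, 57, 86, 92, 101, 106, 114, 121, 131, 138, 142, 172, 179, 182, 191, 204, 208, 219, 222, 240]

Fragment lengths:
  [0,10): 10 bp
  [10,14): 4 bp
  [14,23): 9 bp
  [23,30): 7 bp
  [30,36): 6 bp
  [36,43): 7 bp
  [43,52): 9 bp
  [52,57): 5 bp
  [57,86): 29 bp
  [86,92): 6 bp
  [92,101): 9 bp
  [101,106): 5 bp
  [106,114): 8 bp
  [114,121): 7 bp
  [121,131): 10 bp
  [131,138): 7 bp
  [138,142): 4 bp
  [142,172): 30 bp
  [172,179): 7 bp
  [179,182): 3 bp
  [182,191): 9 bp
  [191,204): 13 bp
  [204,208): 4 bp
  [208,219): 11 bp
  [219,222): 3 bp
  [222,240): 18 bp
  [240,247): 7 bp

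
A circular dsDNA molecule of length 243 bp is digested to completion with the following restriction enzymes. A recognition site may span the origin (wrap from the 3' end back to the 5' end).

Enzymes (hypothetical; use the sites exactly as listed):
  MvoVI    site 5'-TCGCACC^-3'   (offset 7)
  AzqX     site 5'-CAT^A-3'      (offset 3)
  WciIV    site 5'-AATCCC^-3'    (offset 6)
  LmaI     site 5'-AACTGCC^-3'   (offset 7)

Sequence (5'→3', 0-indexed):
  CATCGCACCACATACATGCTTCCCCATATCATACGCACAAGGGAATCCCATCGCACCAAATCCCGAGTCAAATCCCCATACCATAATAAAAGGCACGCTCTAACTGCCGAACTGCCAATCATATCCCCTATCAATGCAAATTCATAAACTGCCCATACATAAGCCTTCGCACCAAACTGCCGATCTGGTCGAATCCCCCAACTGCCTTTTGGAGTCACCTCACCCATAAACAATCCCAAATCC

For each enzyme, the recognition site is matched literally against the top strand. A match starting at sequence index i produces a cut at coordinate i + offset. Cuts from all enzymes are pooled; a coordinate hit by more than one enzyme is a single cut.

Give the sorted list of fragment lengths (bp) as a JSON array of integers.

Per-enzyme occurrences:
  MvoVI (TCGCACC, off=7): starts [2, 50, 166] → cuts [9, 57, 173]
  AzqX (CATA, off=3): starts [10, 24, 29, 76, 81, 119, 142, 153, 157, 224] → cuts [13, 27, 32, 79, 84, 122, 145, 156, 160, 227]
  WciIV (AATCCC, off=6): starts [43, 58, 70, 191, 231, 238] → cuts [1, 49, 64, 76, 197, 237]
  LmaI (AACTGCC, off=7): starts [101, 109, 146, 174, 199] → cuts [108, 116, 153, 181, 206]

Pooled cuts: [1, 9, 13, 27, 32, 49, 57, 64, 76, 79, 84, 108, 116, 122, 145, 153, 156, 160, 173, 181, 197, 206, 227, 237]

Fragments:
  1→9: 8 bp
  9→13: 4 bp
  13→27: 14 bp
  27→32: 5 bp
  32→49: 17 bp
  49→57: 8 bp
  57→64: 7 bp
  64→76: 12 bp
  76→79: 3 bp
  79→84: 5 bp
  84→108: 24 bp
  108→116: 8 bp
  116→122: 6 bp
  122→145: 23 bp
  145→153: 8 bp
  153→156: 3 bp
  156→160: 4 bp
  160→173: 13 bp
  173→181: 8 bp
  181→197: 16 bp
  197→206: 9 bp
  206→227: 21 bp
  227→237: 10 bp
  237→1 (wrap): 243-237+1 = 7 bp

[3,3,4,4,5,5,6,7,7,8,8,8,8,8,9,10,12,13,14,16,17,21,23,24]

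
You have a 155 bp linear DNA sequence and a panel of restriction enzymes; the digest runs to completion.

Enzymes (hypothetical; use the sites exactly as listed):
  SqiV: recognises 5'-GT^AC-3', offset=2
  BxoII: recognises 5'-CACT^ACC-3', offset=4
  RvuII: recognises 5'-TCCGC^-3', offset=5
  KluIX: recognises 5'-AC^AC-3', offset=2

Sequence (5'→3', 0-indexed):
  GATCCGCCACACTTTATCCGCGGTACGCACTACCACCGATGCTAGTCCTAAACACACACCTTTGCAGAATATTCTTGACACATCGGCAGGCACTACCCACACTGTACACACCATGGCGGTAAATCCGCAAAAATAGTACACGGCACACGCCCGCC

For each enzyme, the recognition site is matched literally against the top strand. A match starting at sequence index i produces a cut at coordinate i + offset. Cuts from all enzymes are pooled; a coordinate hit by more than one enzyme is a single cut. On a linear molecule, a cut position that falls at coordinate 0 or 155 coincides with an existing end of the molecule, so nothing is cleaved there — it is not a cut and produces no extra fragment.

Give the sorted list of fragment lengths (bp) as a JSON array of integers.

[2,2,2,2,2,3,3,5,6,7,7,7,9,9,11,15,19,22,22]

Per-enzyme occurrences:
  SqiV GTAC/2: at [22, 103, 135] ⇒ [24, 105, 137]
  BxoII CACTACC/4: at [27, 90] ⇒ [31, 94]
  RvuII TCCGC/5: at [2, 16, 123] ⇒ [7, 21, 128]
  KluIX ACAC/2: at [8, 51, 53, 55, 77, 98, 105, 107, 137, 144] ⇒ [10, 53, 55, 57, 79, 100, 107, 109, 139, 146]

Pooled cuts: [7, 10, 21, 24, 31, 53, 55, 57, 79, 94, 100, 105, 107, 109, 128, 137, 139, 146]

Fragment lengths:
  [0,7): 7 bp
  [7,10): 3 bp
  [10,21): 11 bp
  [21,24): 3 bp
  [24,31): 7 bp
  [31,53): 22 bp
  [53,55): 2 bp
  [55,57): 2 bp
  [57,79): 22 bp
  [79,94): 15 bp
  [94,100): 6 bp
  [100,105): 5 bp
  [105,107): 2 bp
  [107,109): 2 bp
  [109,128): 19 bp
  [128,137): 9 bp
  [137,139): 2 bp
  [139,146): 7 bp
  [146,155): 9 bp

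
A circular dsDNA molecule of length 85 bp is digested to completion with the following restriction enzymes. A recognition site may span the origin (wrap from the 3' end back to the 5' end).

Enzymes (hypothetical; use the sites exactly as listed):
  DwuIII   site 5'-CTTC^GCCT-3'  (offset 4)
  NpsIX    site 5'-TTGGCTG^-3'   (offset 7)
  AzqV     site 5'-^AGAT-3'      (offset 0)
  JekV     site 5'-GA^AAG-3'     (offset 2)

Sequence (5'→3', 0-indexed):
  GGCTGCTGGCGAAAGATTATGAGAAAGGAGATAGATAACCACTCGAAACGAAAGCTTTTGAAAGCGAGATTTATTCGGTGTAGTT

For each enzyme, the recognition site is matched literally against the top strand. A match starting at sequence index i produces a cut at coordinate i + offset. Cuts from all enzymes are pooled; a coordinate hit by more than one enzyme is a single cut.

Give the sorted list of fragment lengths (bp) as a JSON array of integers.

Site scan:
  DwuIII (CTTCGCCT, off=4): no sites
  NpsIX TTGGCTG/7: at [83] ⇒ [5]
  AzqV AGAT/0: at [13, 28, 32, 66] ⇒ [13, 28, 32, 66]
  JekV GAAAG/2: at [10, 22, 49, 59] ⇒ [12, 24, 51, 61]

Pooled cuts: [5, 12, 13, 24, 28, 32, 51, 61, 66]

Fragments:
  5→12: 7 bp
  12→13: 1 bp
  13→24: 11 bp
  24→28: 4 bp
  28→32: 4 bp
  32→51: 19 bp
  51→61: 10 bp
  61→66: 5 bp
  66→5 (wrap): 85-66+5 = 24 bp

[1,4,4,5,7,10,11,19,24]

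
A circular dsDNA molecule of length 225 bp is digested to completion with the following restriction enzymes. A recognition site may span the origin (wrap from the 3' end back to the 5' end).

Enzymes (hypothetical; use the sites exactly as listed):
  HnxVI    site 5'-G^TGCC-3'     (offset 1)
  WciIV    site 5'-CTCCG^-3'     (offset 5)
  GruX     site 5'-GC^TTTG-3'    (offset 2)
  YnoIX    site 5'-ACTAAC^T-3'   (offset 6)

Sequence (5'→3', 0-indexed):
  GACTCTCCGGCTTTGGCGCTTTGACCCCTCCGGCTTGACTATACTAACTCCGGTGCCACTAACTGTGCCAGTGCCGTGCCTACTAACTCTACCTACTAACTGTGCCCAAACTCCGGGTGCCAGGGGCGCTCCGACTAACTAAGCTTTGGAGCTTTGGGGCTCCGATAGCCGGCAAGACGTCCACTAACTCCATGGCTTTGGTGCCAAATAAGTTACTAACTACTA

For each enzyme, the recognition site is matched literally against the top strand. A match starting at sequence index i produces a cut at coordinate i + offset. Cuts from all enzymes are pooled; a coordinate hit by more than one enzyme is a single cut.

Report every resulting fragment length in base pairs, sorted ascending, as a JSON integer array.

Site scan:
  HnxVI GTGCC/1: at [52, 64, 70, 75, 101, 116, 200] ⇒ [53, 65, 71, 76, 102, 117, 201]
  WciIV CTCCG/5: at [4, 27, 47, 110, 128, 159] ⇒ [9, 32, 52, 115, 133, 164]
  GruX GCTTTG/2: at [9, 17, 142, 150, 194] ⇒ [11, 19, 144, 152, 196]
  YnoIX ACTAACT/6: at [42, 57, 81, 94, 133, 182, 214] ⇒ [48, 63, 87, 100, 139, 188, 220]

Pooled cuts: [9, 11, 19, 32, 48, 52, 53, 63, 65, 71, 76, 87, 100, 102, 115, 117, 133, 139, 144, 152, 164, 188, 196, 201, 220]

Fragments:
  9→11: 2 bp
  11→19: 8 bp
  19→32: 13 bp
  32→48: 16 bp
  48→52: 4 bp
  52→53: 1 bp
  53→63: 10 bp
  63→65: 2 bp
  65→71: 6 bp
  71→76: 5 bp
  76→87: 11 bp
  87→100: 13 bp
  100→102: 2 bp
  102→115: 13 bp
  115→117: 2 bp
  117→133: 16 bp
  133→139: 6 bp
  139→144: 5 bp
  144→152: 8 bp
  152→164: 12 bp
  164→188: 24 bp
  188→196: 8 bp
  196→201: 5 bp
  201→220: 19 bp
  220→9 (wrap): 225-220+9 = 14 bp

[1,2,2,2,2,4,5,5,5,6,6,8,8,8,10,11,12,13,13,13,14,16,16,19,24]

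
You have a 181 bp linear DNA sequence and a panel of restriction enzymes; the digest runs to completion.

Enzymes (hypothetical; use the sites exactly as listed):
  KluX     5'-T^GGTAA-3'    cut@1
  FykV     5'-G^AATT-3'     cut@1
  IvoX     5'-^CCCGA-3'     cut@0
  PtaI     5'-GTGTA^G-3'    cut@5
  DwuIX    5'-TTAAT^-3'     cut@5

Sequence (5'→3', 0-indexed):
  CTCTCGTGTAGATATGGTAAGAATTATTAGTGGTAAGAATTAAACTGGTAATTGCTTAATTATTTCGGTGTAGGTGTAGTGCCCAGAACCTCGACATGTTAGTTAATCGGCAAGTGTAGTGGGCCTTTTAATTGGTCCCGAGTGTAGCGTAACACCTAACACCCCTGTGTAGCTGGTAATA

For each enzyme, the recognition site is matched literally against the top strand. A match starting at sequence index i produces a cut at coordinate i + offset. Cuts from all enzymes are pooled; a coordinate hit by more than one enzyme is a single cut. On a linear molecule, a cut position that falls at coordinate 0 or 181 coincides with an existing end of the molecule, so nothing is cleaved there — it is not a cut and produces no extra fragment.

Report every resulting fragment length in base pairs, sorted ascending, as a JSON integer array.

Per-enzyme occurrences:
  KluX TGGTAA/1: at [14, 30, 45, 173] ⇒ [15, 31, 46, 174]
  FykV GAATT/1: at [20, 36] ⇒ [21, 37]
  IvoX CCCGA/0: at [136] ⇒ [136]
  PtaI GTGTAG/5: at [5, 67, 73, 113, 141, 166] ⇒ [10, 72, 78, 118, 146, 171]
  DwuIX TTAAT/5: at [55, 102, 127] ⇒ [60, 107, 132]

All cut coordinates (distinct, sorted): [10, 15, 21, 31, 37, 46, 60, 72, 78, 107, 118, 132, 136, 146, 171, 174]

Fragment lengths:
  [0,10): 10 bp
  [10,15): 5 bp
  [15,21): 6 bp
  [21,31): 10 bp
  [31,37): 6 bp
  [37,46): 9 bp
  [46,60): 14 bp
  [60,72): 12 bp
  [72,78): 6 bp
  [78,107): 29 bp
  [107,118): 11 bp
  [118,132): 14 bp
  [132,136): 4 bp
  [136,146): 10 bp
  [146,171): 25 bp
  [171,174): 3 bp
  [174,181): 7 bp

[3,4,5,6,6,6,7,9,10,10,10,11,12,14,14,25,29]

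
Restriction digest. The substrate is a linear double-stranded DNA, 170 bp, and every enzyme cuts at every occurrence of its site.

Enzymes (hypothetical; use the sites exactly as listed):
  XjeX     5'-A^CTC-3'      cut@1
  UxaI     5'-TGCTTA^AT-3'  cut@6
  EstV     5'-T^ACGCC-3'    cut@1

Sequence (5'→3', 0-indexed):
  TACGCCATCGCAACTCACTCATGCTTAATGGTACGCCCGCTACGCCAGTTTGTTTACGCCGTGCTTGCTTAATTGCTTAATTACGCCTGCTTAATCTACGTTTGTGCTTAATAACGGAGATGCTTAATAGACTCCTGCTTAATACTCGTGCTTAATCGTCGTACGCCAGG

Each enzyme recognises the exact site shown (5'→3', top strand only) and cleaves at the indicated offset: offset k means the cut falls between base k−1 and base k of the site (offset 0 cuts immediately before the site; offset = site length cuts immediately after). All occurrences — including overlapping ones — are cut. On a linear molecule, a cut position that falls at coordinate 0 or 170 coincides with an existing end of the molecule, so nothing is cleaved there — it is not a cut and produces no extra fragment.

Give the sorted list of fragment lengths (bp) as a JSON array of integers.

Per-enzyme occurrences:
  XjeX (ACTC, off=1): starts [12, 16, 130, 143] → cuts [13, 17, 131, 144]
  UxaI (TGCTTAAT, off=6): starts [21, 65, 73, 87, 104, 120, 135, 148] → cuts [27, 71, 79, 93, 110, 126, 141, 154]
  EstV (TACGCC, off=1): starts [0, 31, 40, 54, 81, 161] → cuts [1, 32, 41, 55, 82, 162]

Pooled cuts: [1, 13, 17, 27, 32, 41, 55, 71, 79, 82, 93, 110, 126, 131, 141, 144, 154, 162]

Fragments:
  [0,1): 1 bp
  [1,13): 12 bp
  [13,17): 4 bp
  [17,27): 10 bp
  [27,32): 5 bp
  [32,41): 9 bp
  [41,55): 14 bp
  [55,71): 16 bp
  [71,79): 8 bp
  [79,82): 3 bp
  [82,93): 11 bp
  [93,110): 17 bp
  [110,126): 16 bp
  [126,131): 5 bp
  [131,141): 10 bp
  [141,144): 3 bp
  [144,154): 10 bp
  [154,162): 8 bp
  [162,170): 8 bp

[1,3,3,4,5,5,8,8,8,9,10,10,10,11,12,14,16,16,17]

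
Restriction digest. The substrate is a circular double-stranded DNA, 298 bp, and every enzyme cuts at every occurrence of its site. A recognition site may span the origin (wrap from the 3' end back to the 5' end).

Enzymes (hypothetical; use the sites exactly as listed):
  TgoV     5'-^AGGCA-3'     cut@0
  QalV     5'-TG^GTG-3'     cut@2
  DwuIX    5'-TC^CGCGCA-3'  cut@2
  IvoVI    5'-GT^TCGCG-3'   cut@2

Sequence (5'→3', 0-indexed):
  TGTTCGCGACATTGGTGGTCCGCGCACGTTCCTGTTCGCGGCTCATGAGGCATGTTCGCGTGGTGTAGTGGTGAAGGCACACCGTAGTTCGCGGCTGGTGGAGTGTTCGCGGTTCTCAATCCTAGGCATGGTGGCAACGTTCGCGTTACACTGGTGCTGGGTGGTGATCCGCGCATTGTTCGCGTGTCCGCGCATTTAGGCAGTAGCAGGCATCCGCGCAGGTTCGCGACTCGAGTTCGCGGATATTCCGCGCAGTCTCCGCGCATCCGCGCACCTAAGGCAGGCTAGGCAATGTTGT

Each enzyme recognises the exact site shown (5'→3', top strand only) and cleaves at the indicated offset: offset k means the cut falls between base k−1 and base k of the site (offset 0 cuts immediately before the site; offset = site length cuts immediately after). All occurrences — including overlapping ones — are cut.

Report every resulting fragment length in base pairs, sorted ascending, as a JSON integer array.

[4,6,6,7,7,7,8,8,8,9,9,9,9,9,9,10,10,10,10,10,11,11,12,12,13,13,14,15,15,17]

Per-enzyme occurrences:
  TgoV (AGGCA, off=0): starts [47, 74, 123, 197, 207, 277, 286] → cuts [47, 74, 123, 197, 207, 277, 286]
  QalV (TGGTG, off=2): starts [12, 60, 68, 95, 128, 151, 161] → cuts [14, 62, 70, 97, 130, 153, 163]
  DwuIX (TCCGCGCA, off=2): starts [18, 167, 186, 212, 246, 257, 265] → cuts [20, 169, 188, 214, 248, 259, 267]
  IvoVI (GTTCGCG, off=2): starts [1, 33, 53, 86, 104, 138, 177, 221, 234] → cuts [3, 35, 55, 88, 106, 140, 179, 223, 236]

Pooled cuts: [3, 14, 20, 35, 47, 55, 62, 70, 74, 88, 97, 106, 123, 130, 140, 153, 163, 169, 179, 188, 197, 207, 214, 223, 236, 248, 259, 267, 277, 286]

Fragment lengths:
  3→14: 11 bp
  14→20: 6 bp
  20→35: 15 bp
  35→47: 12 bp
  47→55: 8 bp
  55→62: 7 bp
  62→70: 8 bp
  70→74: 4 bp
  74→88: 14 bp
  88→97: 9 bp
  97→106: 9 bp
  106→123: 17 bp
  123→130: 7 bp
  130→140: 10 bp
  140→153: 13 bp
  153→163: 10 bp
  163→169: 6 bp
  169→179: 10 bp
  179→188: 9 bp
  188→197: 9 bp
  197→207: 10 bp
  207→214: 7 bp
  214→223: 9 bp
  223→236: 13 bp
  236→248: 12 bp
  248→259: 11 bp
  259→267: 8 bp
  267→277: 10 bp
  277→286: 9 bp
  286→3 (wrap): 298-286+3 = 15 bp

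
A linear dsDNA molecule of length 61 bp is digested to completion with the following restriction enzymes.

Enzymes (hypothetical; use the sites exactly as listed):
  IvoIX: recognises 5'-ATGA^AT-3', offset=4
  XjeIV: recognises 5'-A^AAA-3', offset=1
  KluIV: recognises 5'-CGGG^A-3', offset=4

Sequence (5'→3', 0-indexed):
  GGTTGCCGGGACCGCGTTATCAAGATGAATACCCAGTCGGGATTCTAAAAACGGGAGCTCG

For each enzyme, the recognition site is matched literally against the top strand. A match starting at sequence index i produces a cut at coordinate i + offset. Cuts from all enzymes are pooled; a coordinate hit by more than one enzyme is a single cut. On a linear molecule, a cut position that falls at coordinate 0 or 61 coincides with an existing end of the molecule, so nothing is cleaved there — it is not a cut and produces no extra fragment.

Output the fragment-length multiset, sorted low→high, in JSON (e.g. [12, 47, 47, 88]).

Scan for sites:
  IvoIX (ATGAAT, off=4): starts [24] → cuts [28]
  XjeIV (AAAA, off=1): starts [46, 47] → cuts [47, 48]
  KluIV (CGGGA, off=4): starts [6, 37, 51] → cuts [10, 41, 55]

Pooled cuts: [10, 28, 41, 47, 48, 55]

Fragments:
  [0,10): 10 bp
  [10,28): 18 bp
  [28,41): 13 bp
  [41,47): 6 bp
  [47,48): 1 bp
  [48,55): 7 bp
  [55,61): 6 bp

[1,6,6,7,10,13,18]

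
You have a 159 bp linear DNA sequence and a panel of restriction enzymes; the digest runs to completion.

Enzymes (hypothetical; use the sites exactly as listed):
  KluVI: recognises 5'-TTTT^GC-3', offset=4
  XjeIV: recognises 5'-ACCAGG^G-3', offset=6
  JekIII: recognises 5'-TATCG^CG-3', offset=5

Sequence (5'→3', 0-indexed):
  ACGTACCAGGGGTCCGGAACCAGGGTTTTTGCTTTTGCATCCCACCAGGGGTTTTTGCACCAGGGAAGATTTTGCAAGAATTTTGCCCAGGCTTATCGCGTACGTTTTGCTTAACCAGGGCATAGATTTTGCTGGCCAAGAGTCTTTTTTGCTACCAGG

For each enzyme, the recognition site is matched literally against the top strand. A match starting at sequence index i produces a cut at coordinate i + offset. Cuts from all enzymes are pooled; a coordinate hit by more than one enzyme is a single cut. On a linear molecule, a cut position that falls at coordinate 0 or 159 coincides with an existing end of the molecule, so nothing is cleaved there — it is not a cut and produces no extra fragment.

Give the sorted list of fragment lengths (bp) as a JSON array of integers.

Scan for sites:
  KluVI (TTTTGC, off=4): starts [26, 32, 52, 69, 80, 104, 126, 146] → cuts [30, 36, 56, 73, 84, 108, 130, 150]
  XjeIV (ACCAGGG, off=6): starts [4, 18, 43, 58, 113] → cuts [10, 24, 49, 64, 119]
  JekIII (TATCGCG, off=5): starts [93] → cuts [98]

All cut coordinates (distinct, sorted): [10, 24, 30, 36, 49, 56, 64, 73, 84, 98, 108, 119, 130, 150]

Fragments:
  [0,10): 10 bp
  [10,24): 14 bp
  [24,30): 6 bp
  [30,36): 6 bp
  [36,49): 13 bp
  [49,56): 7 bp
  [56,64): 8 bp
  [64,73): 9 bp
  [73,84): 11 bp
  [84,98): 14 bp
  [98,108): 10 bp
  [108,119): 11 bp
  [119,130): 11 bp
  [130,150): 20 bp
  [150,159): 9 bp

[6,6,7,8,9,9,10,10,11,11,11,13,14,14,20]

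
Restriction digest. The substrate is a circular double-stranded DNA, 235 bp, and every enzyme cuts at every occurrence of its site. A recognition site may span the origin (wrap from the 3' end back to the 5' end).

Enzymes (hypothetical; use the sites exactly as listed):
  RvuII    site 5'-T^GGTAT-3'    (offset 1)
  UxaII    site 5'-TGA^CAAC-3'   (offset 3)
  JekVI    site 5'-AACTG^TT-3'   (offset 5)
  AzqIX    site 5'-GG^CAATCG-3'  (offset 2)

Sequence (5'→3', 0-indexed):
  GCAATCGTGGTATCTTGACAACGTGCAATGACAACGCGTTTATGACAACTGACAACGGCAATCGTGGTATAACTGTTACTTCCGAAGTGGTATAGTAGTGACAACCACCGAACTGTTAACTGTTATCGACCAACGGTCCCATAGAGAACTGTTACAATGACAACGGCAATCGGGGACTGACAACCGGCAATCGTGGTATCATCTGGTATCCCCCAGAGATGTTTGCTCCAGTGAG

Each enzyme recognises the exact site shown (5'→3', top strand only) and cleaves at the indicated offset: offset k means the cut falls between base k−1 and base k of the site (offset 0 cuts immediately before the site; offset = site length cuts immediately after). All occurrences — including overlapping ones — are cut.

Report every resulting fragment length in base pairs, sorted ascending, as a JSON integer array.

Per-enzyme occurrences:
  RvuII TGGTAT/1: at [7, 64, 87, 193, 203] ⇒ [8, 65, 88, 194, 204]
  UxaII TGACAAC/3: at [15, 28, 42, 49, 98, 157, 177] ⇒ [18, 31, 45, 52, 101, 160, 180]
  JekVI AACTGTT/5: at [70, 110, 117, 146] ⇒ [75, 115, 122, 151]
  AzqIX GGCAATCG/2: at [56, 164, 185, 234] ⇒ [1, 58, 166, 187]

Pooled cuts: [1, 8, 18, 31, 45, 52, 58, 65, 75, 88, 101, 115, 122, 151, 160, 166, 180, 187, 194, 204]

Fragment lengths:
  1→8: 7 bp
  8→18: 10 bp
  18→31: 13 bp
  31→45: 14 bp
  45→52: 7 bp
  52→58: 6 bp
  58→65: 7 bp
  65→75: 10 bp
  75→88: 13 bp
  88→101: 13 bp
  101→115: 14 bp
  115→122: 7 bp
  122→151: 29 bp
  151→160: 9 bp
  160→166: 6 bp
  166→180: 14 bp
  180→187: 7 bp
  187→194: 7 bp
  194→204: 10 bp
  204→1 (wrap): 235-204+1 = 32 bp

[6,6,7,7,7,7,7,7,9,10,10,10,13,13,13,14,14,14,29,32]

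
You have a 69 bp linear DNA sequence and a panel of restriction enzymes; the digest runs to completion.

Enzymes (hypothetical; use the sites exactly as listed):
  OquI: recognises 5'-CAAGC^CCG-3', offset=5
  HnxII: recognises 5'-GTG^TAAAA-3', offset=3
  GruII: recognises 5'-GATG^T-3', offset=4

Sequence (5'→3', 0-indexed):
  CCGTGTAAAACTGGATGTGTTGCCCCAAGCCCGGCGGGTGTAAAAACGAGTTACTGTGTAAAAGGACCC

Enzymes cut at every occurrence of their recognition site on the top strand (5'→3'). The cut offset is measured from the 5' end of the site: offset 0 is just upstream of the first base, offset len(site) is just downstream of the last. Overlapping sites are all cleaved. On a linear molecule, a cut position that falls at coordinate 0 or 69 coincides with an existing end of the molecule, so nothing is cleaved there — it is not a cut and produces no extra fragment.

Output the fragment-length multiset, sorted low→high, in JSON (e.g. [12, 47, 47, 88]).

Scan for sites:
  OquI (CAAGCCCG, off=5): starts [25] → cuts [30]
  HnxII (GTGTAAAA, off=3): starts [2, 37, 55] → cuts [5, 40, 58]
  GruII (GATGT, off=4): starts [13] → cuts [17]

Pooled cuts: [5, 17, 30, 40, 58]

Fragments:
  [0,5): 5 bp
  [5,17): 12 bp
  [17,30): 13 bp
  [30,40): 10 bp
  [40,58): 18 bp
  [58,69): 11 bp

[5,10,11,12,13,18]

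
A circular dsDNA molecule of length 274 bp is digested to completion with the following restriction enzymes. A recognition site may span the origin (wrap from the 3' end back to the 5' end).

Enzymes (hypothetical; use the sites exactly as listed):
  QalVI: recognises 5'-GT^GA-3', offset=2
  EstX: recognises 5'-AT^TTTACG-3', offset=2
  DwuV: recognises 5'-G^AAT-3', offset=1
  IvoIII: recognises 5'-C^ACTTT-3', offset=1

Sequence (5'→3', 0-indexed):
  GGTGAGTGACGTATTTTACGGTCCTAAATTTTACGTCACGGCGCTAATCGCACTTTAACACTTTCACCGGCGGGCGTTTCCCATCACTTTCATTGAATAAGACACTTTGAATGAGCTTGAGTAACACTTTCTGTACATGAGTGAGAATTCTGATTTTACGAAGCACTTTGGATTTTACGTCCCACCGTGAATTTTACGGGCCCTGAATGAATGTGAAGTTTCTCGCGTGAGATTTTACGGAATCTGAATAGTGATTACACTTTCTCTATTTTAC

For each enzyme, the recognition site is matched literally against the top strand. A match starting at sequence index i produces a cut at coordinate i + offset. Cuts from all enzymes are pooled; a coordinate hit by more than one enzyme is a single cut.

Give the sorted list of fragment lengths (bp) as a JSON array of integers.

[1,3,3,4,4,5,5,6,6,6,6,7,7,8,8,8,9,9,10,10,11,13,14,15,15,16,17,22,26]

Scan for sites:
  QalVI GTGA/2: at [1, 5, 140, 186, 212, 226, 250] ⇒ [3, 7, 142, 188, 214, 228, 252]
  EstX ATTTTACG/2: at [12, 27, 152, 171, 190, 231, 267] ⇒ [14, 29, 154, 173, 192, 233, 269]
  DwuV GAAT/1: at [94, 108, 144, 188, 204, 208, 239, 245] ⇒ [95, 109, 145, 189, 205, 209, 240, 246]
  IvoIII CACTTT/1: at [50, 58, 84, 102, 124, 163, 257] ⇒ [51, 59, 85, 103, 125, 164, 258]

All cut coordinates (distinct, sorted): [3, 7, 14, 29, 51, 59, 85, 95, 103, 109, 125, 142, 145, 154, 164, 173, 188, 189, 192, 205, 209, 214, 228, 233, 240, 246, 252, 258, 269]

Fragments:
  3→7: 4 bp
  7→14: 7 bp
  14→29: 15 bp
  29→51: 22 bp
  51→59: 8 bp
  59→85: 26 bp
  85→95: 10 bp
  95→103: 8 bp
  103→109: 6 bp
  109→125: 16 bp
  125→142: 17 bp
  142→145: 3 bp
  145→154: 9 bp
  154→164: 10 bp
  164→173: 9 bp
  173→188: 15 bp
  188→189: 1 bp
  189→192: 3 bp
  192→205: 13 bp
  205→209: 4 bp
  209→214: 5 bp
  214→228: 14 bp
  228→233: 5 bp
  233→240: 7 bp
  240→246: 6 bp
  246→252: 6 bp
  252→258: 6 bp
  258→269: 11 bp
  269→3 (wrap): 274-269+3 = 8 bp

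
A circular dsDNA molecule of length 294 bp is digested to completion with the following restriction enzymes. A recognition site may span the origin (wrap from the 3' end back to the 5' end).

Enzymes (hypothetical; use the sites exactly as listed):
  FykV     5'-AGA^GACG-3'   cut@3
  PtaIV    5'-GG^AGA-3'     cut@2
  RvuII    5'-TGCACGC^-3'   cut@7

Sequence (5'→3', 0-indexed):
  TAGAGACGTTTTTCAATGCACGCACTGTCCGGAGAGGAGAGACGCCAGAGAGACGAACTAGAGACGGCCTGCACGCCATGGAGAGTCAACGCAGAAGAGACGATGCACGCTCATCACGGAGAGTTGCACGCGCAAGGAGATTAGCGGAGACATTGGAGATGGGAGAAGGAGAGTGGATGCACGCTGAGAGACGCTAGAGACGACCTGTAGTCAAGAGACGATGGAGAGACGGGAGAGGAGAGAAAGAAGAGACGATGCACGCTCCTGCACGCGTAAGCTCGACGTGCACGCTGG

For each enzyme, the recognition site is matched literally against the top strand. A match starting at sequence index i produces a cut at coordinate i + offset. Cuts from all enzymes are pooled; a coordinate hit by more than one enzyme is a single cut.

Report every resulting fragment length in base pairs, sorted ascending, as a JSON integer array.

[3,3,5,5,5,5,6,6,6,7,7,8,9,9,9,9,10,10,11,11,12,12,12,12,14,15,17,18,19,19]

Per-enzyme occurrences:
  FykV (AGAGACG, off=3): starts [1, 37, 48, 59, 95, 186, 195, 213, 224, 247] → cuts [4, 40, 51, 62, 98, 189, 198, 216, 227, 250]
  PtaIV (GGAGA, off=2): starts [30, 35, 79, 117, 135, 145, 154, 161, 167, 222, 231, 236] → cuts [32, 37, 81, 119, 137, 147, 156, 163, 169, 224, 233, 238]
  RvuII (TGCACGC, off=7): starts [16, 69, 103, 124, 177, 255, 265, 284] → cuts [23, 76, 110, 131, 184, 262, 272, 291]

All cut coordinates (distinct, sorted): [4, 23, 32, 37, 40, 51, 62, 76, 81, 98, 110, 119, 131, 137, 147, 156, 163, 169, 184, 189, 198, 216, 224, 227, 233, 238, 250, 262, 272, 291]

Fragments:
  4→23: 19 bp
  23→32: 9 bp
  32→37: 5 bp
  37→40: 3 bp
  40→51: 11 bp
  51→62: 11 bp
  62→76: 14 bp
  76→81: 5 bp
  81→98: 17 bp
  98→110: 12 bp
  110→119: 9 bp
  119→131: 12 bp
  131→137: 6 bp
  137→147: 10 bp
  147→156: 9 bp
  156→163: 7 bp
  163→169: 6 bp
  169→184: 15 bp
  184→189: 5 bp
  189→198: 9 bp
  198→216: 18 bp
  216→224: 8 bp
  224→227: 3 bp
  227→233: 6 bp
  233→238: 5 bp
  238→250: 12 bp
  250→262: 12 bp
  262→272: 10 bp
  272→291: 19 bp
  291→4 (wrap): 294-291+4 = 7 bp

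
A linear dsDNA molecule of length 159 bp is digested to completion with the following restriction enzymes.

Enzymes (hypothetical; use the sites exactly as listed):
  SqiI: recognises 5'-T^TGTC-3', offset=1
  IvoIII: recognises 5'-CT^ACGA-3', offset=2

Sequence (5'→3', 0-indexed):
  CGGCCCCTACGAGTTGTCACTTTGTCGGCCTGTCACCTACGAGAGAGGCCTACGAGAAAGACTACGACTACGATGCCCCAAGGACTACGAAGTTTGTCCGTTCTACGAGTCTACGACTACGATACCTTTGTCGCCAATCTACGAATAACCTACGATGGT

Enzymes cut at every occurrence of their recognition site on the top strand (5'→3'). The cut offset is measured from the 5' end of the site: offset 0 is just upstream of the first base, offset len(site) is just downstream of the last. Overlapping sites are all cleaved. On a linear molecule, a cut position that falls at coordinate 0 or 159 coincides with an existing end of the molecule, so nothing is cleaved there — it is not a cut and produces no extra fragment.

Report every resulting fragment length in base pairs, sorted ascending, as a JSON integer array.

[6,6,6,8,8,8,8,8,10,10,11,12,12,13,16,17]

Scan for sites:
  SqiI TTGTC/1: at [13, 21, 93, 127] ⇒ [14, 22, 94, 128]
  IvoIII CTACGA/2: at [6, 36, 49, 61, 67, 84, 102, 110, 116, 138, 149] ⇒ [8, 38, 51, 63, 69, 86, 104, 112, 118, 140, 151]

Pooled cuts: [8, 14, 22, 38, 51, 63, 69, 86, 94, 104, 112, 118, 128, 140, 151]

Fragment lengths:
  [0,8): 8 bp
  [8,14): 6 bp
  [14,22): 8 bp
  [22,38): 16 bp
  [38,51): 13 bp
  [51,63): 12 bp
  [63,69): 6 bp
  [69,86): 17 bp
  [86,94): 8 bp
  [94,104): 10 bp
  [104,112): 8 bp
  [112,118): 6 bp
  [118,128): 10 bp
  [128,140): 12 bp
  [140,151): 11 bp
  [151,159): 8 bp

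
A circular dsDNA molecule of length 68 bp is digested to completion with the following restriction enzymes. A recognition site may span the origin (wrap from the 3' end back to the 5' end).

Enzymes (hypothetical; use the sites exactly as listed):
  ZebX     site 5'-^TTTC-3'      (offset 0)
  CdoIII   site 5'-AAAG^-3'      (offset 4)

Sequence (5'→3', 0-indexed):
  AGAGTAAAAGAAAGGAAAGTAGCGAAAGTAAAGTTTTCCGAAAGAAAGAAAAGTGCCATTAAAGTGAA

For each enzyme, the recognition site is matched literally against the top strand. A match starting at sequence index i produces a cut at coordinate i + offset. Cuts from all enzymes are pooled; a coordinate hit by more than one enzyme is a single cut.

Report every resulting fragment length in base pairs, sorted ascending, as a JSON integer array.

Scan for sites:
  ZebX TTTC/0: at [34] ⇒ [34]
  CdoIII AAAG/4: at [6, 10, 15, 24, 29, 40, 44, 49, 60, 66] ⇒ [2, 10, 14, 19, 28, 33, 44, 48, 53, 64]

Pooled cuts: [2, 10, 14, 19, 28, 33, 34, 44, 48, 53, 64]

Fragments:
  2→10: 8 bp
  10→14: 4 bp
  14→19: 5 bp
  19→28: 9 bp
  28→33: 5 bp
  33→34: 1 bp
  34→44: 10 bp
  44→48: 4 bp
  48→53: 5 bp
  53→64: 11 bp
  64→2 (wrap): 68-64+2 = 6 bp

[1,4,4,5,5,5,6,8,9,10,11]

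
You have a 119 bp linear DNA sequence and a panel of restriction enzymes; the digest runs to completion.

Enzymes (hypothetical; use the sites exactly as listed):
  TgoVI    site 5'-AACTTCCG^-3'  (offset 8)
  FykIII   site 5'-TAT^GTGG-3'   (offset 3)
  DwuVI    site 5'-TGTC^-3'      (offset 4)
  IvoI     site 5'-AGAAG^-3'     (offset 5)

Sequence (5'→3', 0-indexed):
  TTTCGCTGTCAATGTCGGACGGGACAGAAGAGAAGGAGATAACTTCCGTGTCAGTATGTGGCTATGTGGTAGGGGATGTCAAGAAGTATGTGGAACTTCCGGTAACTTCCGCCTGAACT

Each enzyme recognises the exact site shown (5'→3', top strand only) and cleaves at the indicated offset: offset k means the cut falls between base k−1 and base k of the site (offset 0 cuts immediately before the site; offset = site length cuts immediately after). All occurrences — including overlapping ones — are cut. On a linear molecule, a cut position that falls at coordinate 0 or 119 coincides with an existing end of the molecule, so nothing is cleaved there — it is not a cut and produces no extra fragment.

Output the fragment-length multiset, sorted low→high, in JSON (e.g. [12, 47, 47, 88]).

Scan for sites:
  TgoVI (AACTTCCG, off=8): starts [40, 93, 103] → cuts [48, 101, 111]
  FykIII (TATGTGG, off=3): starts [54, 62, 86] → cuts [57, 65, 89]
  DwuVI (TGTC, off=4): starts [6, 12, 48, 76] → cuts [10, 16, 52, 80]
  IvoI (AGAAG, off=5): starts [25, 30, 81] → cuts [30, 35, 86]

Pooled cuts: [10, 16, 30, 35, 48, 52, 57, 65, 80, 86, 89, 101, 111]

Fragment lengths:
  [0,10): 10 bp
  [10,16): 6 bp
  [16,30): 14 bp
  [30,35): 5 bp
  [35,48): 13 bp
  [48,52): 4 bp
  [52,57): 5 bp
  [57,65): 8 bp
  [65,80): 15 bp
  [80,86): 6 bp
  [86,89): 3 bp
  [89,101): 12 bp
  [101,111): 10 bp
  [111,119): 8 bp

[3,4,5,5,6,6,8,8,10,10,12,13,14,15]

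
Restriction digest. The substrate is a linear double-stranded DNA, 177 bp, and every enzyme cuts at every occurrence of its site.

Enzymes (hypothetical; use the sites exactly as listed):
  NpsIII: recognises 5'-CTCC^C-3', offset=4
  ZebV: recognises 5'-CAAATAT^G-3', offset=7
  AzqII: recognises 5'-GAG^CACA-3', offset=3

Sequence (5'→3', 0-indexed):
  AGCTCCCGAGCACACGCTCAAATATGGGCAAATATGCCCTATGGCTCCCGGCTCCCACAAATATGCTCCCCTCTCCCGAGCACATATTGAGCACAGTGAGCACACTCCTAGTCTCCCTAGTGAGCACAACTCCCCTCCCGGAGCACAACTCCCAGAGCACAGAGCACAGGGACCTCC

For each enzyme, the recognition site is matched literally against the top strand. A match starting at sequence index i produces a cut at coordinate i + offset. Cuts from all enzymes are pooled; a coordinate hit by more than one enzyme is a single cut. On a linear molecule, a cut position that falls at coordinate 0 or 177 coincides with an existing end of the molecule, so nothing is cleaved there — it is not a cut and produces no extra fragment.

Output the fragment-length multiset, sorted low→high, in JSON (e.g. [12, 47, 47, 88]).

[4,4,5,5,5,5,6,7,7,7,8,9,9,9,9,10,11,13,13,15,16]

Scan for sites:
  NpsIII CTCCC/4: at [2, 44, 51, 65, 72, 112, 129, 134, 148] ⇒ [6, 48, 55, 69, 76, 116, 133, 138, 152]
  ZebV CAAATATG/7: at [18, 28, 57] ⇒ [25, 35, 64]
  AzqII GAGCACA/3: at [7, 77, 88, 97, 121, 140, 154, 161] ⇒ [10, 80, 91, 100, 124, 143, 157, 164]

Pooled cuts: [6, 10, 25, 35, 48, 55, 64, 69, 76, 80, 91, 100, 116, 124, 133, 138, 143, 152, 157, 164]

Fragment lengths:
  [0,6): 6 bp
  [6,10): 4 bp
  [10,25): 15 bp
  [25,35): 10 bp
  [35,48): 13 bp
  [48,55): 7 bp
  [55,64): 9 bp
  [64,69): 5 bp
  [69,76): 7 bp
  [76,80): 4 bp
  [80,91): 11 bp
  [91,100): 9 bp
  [100,116): 16 bp
  [116,124): 8 bp
  [124,133): 9 bp
  [133,138): 5 bp
  [138,143): 5 bp
  [143,152): 9 bp
  [152,157): 5 bp
  [157,164): 7 bp
  [164,177): 13 bp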